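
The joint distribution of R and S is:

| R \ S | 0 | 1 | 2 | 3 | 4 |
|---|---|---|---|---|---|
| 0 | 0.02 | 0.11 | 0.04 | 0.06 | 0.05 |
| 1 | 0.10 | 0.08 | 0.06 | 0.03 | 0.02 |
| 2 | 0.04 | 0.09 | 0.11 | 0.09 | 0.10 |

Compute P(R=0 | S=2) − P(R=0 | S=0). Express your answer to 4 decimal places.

0.0655

P(S=2) = 0.04 + 0.06 + 0.11 = 0.21; P(R=0 | S=2) = 0.04/0.21 = 0.19048.
P(S=0) = 0.02 + 0.10 + 0.04 = 0.16; P(R=0 | S=0) = 0.02/0.16 = 0.12500.
Difference = 0.0655.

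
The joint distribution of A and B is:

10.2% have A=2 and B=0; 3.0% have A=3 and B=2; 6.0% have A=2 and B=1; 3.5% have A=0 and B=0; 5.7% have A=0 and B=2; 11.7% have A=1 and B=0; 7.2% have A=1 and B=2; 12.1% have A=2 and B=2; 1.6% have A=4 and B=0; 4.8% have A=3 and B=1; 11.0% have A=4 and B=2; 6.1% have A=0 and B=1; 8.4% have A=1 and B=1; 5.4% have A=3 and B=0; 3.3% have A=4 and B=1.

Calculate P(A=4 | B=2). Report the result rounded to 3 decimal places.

0.282

P(B=2) = 0.057 + 0.072 + 0.121 + 0.030 + 0.110 = 0.390.
P(A=4 | B=2) = 0.110/0.390 = 0.282.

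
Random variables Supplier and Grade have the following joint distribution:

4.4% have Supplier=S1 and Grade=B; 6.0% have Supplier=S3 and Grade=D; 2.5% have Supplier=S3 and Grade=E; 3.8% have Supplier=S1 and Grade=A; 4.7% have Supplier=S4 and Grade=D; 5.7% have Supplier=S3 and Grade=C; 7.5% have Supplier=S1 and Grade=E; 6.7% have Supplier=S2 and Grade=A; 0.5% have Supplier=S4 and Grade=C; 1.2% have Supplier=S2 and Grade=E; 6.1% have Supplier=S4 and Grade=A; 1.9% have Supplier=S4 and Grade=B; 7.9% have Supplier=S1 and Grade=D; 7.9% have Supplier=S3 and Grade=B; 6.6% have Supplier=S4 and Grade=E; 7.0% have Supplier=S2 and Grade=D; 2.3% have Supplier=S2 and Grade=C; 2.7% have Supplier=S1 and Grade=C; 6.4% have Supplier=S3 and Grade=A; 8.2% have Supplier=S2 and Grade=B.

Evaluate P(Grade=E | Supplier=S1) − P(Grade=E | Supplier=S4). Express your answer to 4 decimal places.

-0.0482

P(Supplier=S1) = 0.038 + 0.044 + 0.027 + 0.079 + 0.075 = 0.263; P(Grade=E | Supplier=S1) = 0.075/0.263 = 0.28517.
P(Supplier=S4) = 0.061 + 0.019 + 0.005 + 0.047 + 0.066 = 0.198; P(Grade=E | Supplier=S4) = 0.066/0.198 = 0.33333.
Difference = -0.0482.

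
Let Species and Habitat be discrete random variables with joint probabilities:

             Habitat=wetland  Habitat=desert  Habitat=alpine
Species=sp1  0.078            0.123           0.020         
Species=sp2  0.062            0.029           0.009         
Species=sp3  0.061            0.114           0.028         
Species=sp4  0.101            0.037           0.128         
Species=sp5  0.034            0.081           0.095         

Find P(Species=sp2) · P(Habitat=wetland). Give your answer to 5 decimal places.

P(Species=sp2) = 0.062 + 0.029 + 0.009 = 0.100.
P(Habitat=wetland) = 0.078 + 0.062 + 0.061 + 0.101 + 0.034 = 0.336.
Product: 0.100 × 0.336 = 0.03360.

0.03360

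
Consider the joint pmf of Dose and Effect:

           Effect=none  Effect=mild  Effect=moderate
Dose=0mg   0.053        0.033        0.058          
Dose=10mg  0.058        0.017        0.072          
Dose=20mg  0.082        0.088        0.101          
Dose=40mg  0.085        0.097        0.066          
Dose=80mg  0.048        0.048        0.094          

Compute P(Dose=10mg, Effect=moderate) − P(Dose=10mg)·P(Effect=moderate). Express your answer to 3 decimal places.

0.015

P(Dose=10mg) = 0.058 + 0.017 + 0.072 = 0.147.
P(Effect=moderate) = 0.058 + 0.072 + 0.101 + 0.066 + 0.094 = 0.391.
P(Dose=10mg, Effect=moderate) − P(Dose=10mg)P(Effect=moderate) = 0.072 − 0.147×0.391 = 0.015.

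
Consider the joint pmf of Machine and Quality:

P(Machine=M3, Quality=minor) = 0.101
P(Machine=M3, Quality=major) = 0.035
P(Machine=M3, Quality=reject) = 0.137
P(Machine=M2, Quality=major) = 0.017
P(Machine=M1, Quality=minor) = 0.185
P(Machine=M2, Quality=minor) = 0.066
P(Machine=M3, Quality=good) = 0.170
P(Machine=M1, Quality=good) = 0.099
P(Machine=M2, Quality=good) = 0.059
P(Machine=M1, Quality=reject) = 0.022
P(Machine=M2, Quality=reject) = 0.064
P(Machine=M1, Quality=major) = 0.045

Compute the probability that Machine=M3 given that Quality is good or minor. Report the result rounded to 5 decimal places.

P(Quality=good) = 0.099 + 0.059 + 0.170 = 0.328.
P(Quality=minor) = 0.185 + 0.066 + 0.101 = 0.352.
P(Quality ∈ {good, minor}) = 0.328 + 0.352 = 0.680; P(Machine=M3, Quality ∈ {good, minor}) = 0.170 + 0.101 = 0.271.
P(Machine=M3 | Quality ∈ {good, minor}) = 0.271/0.680 = 0.39853.

0.39853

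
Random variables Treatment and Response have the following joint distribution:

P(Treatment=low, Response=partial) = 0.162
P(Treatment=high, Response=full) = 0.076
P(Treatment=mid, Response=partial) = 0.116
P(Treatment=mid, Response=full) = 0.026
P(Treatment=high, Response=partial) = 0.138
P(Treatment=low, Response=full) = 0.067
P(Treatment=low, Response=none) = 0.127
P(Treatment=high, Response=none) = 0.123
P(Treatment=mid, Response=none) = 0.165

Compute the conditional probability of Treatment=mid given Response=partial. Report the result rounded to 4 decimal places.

P(Response=partial) = 0.162 + 0.116 + 0.138 = 0.416.
P(Treatment=mid | Response=partial) = 0.116/0.416 = 0.2788.

0.2788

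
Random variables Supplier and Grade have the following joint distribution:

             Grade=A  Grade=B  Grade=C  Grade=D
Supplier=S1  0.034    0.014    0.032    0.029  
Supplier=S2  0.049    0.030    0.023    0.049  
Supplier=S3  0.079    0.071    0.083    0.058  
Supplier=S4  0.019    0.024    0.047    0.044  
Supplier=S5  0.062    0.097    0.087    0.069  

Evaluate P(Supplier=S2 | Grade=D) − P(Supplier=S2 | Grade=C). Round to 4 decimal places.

0.1122

P(Grade=D) = 0.029 + 0.049 + 0.058 + 0.044 + 0.069 = 0.249; P(Supplier=S2 | Grade=D) = 0.049/0.249 = 0.19679.
P(Grade=C) = 0.032 + 0.023 + 0.083 + 0.047 + 0.087 = 0.272; P(Supplier=S2 | Grade=C) = 0.023/0.272 = 0.08456.
Difference = 0.1122.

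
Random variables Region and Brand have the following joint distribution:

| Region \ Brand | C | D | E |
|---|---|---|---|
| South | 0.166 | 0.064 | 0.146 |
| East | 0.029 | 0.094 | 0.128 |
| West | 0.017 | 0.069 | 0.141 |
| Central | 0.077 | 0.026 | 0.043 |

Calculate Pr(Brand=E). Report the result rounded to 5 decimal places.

P(Brand=E) = 0.146 + 0.128 + 0.141 + 0.043 = 0.458.

0.45800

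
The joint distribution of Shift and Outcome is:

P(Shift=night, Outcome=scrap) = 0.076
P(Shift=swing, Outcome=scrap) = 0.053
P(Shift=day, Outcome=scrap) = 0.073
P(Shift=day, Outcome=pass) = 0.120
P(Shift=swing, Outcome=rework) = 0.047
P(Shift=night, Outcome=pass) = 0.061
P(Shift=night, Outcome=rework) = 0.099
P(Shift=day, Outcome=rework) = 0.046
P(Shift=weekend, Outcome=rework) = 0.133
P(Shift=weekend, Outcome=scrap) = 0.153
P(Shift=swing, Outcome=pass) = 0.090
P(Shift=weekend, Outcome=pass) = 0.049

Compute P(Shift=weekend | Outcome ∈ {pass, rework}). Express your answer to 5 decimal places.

P(Outcome=pass) = 0.120 + 0.090 + 0.061 + 0.049 = 0.320.
P(Outcome=rework) = 0.046 + 0.047 + 0.099 + 0.133 = 0.325.
P(Outcome ∈ {pass, rework}) = 0.320 + 0.325 = 0.645; P(Shift=weekend, Outcome ∈ {pass, rework}) = 0.049 + 0.133 = 0.182.
P(Shift=weekend | Outcome ∈ {pass, rework}) = 0.182/0.645 = 0.28217.

0.28217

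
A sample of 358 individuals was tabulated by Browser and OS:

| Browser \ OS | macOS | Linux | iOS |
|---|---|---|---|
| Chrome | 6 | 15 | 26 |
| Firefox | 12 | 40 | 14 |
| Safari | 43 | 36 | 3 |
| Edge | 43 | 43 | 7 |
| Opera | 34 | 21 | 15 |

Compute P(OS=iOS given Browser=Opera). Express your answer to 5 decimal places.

0.21429

Total with Browser=Opera: 34 + 21 + 15 = 70.
P(OS=iOS | Browser=Opera) = 15/70 = 0.21429.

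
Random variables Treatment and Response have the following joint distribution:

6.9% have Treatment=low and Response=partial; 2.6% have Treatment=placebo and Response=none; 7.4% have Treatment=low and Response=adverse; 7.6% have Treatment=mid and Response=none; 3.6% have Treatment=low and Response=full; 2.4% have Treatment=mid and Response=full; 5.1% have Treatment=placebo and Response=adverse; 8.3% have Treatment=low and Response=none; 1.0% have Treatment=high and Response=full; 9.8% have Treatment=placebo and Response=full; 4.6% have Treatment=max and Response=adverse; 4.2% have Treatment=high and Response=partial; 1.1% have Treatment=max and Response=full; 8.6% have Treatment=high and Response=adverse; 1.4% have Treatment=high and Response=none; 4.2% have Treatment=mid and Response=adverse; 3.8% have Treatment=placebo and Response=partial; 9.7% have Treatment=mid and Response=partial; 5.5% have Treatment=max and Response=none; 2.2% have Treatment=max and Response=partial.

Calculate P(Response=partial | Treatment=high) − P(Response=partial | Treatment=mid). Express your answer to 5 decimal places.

-0.12954

P(Treatment=high) = 0.014 + 0.042 + 0.010 + 0.086 = 0.152; P(Response=partial | Treatment=high) = 0.042/0.152 = 0.276316.
P(Treatment=mid) = 0.076 + 0.097 + 0.024 + 0.042 = 0.239; P(Response=partial | Treatment=mid) = 0.097/0.239 = 0.405858.
Difference = -0.12954.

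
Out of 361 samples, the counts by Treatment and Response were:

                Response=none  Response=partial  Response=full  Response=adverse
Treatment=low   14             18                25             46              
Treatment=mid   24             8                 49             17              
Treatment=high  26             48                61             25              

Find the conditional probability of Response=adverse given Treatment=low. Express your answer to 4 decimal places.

Total with Treatment=low: 14 + 18 + 25 + 46 = 103.
P(Response=adverse | Treatment=low) = 46/103 = 0.4466.

0.4466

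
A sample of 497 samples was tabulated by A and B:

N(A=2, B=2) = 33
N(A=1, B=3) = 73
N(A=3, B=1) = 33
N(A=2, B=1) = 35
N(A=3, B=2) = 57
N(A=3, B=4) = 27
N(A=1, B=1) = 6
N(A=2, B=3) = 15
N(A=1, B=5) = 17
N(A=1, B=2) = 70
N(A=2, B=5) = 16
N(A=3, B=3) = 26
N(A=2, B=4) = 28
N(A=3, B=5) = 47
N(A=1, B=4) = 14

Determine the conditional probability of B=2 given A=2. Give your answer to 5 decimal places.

0.25984

Total with A=2: 35 + 33 + 15 + 28 + 16 = 127.
P(B=2 | A=2) = 33/127 = 0.25984.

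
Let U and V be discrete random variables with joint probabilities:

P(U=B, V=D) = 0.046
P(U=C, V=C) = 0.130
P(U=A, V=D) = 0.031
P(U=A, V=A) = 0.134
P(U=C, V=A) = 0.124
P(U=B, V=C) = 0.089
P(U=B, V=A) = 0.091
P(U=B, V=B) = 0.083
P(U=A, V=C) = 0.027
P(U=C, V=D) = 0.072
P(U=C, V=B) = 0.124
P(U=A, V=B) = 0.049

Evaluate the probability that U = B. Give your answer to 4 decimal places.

P(U=B) = 0.091 + 0.083 + 0.089 + 0.046 = 0.309.

0.3090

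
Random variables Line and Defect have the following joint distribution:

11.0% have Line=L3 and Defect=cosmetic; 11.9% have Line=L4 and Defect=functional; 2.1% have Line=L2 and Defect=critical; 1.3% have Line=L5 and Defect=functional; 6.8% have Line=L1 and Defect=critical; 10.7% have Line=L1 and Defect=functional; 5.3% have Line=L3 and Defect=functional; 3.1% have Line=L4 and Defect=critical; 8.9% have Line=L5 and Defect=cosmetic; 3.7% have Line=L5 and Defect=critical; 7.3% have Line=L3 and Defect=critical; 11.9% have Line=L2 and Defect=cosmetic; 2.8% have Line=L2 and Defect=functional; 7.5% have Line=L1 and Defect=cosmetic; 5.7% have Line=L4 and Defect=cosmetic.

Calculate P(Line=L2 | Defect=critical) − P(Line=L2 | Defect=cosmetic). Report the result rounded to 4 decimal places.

-0.1731

P(Defect=critical) = 0.068 + 0.021 + 0.073 + 0.031 + 0.037 = 0.230; P(Line=L2 | Defect=critical) = 0.021/0.230 = 0.09130.
P(Defect=cosmetic) = 0.075 + 0.119 + 0.110 + 0.057 + 0.089 = 0.450; P(Line=L2 | Defect=cosmetic) = 0.119/0.450 = 0.26444.
Difference = -0.1731.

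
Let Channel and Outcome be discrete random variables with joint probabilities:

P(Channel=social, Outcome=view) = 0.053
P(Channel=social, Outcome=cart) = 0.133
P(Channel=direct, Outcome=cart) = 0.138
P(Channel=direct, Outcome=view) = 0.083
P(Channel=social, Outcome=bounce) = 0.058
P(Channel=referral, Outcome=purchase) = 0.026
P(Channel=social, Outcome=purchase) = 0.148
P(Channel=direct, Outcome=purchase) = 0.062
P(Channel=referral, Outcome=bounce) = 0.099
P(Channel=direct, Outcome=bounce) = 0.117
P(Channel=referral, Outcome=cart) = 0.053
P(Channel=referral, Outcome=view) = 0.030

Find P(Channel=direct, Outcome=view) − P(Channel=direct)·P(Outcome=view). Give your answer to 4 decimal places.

P(Channel=direct) = 0.117 + 0.083 + 0.138 + 0.062 = 0.400.
P(Outcome=view) = 0.053 + 0.083 + 0.030 = 0.166.
P(Channel=direct, Outcome=view) − P(Channel=direct)P(Outcome=view) = 0.083 − 0.400×0.166 = 0.0166.

0.0166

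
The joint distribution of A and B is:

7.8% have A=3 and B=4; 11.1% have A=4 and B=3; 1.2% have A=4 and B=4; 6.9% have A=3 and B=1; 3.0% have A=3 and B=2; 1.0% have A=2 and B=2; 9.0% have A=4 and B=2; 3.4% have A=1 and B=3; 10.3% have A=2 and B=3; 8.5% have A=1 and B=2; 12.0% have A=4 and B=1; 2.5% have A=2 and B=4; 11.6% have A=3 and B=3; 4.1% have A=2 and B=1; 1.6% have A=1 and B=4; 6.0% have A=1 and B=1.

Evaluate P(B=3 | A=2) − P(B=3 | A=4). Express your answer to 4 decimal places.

P(A=2) = 0.041 + 0.010 + 0.103 + 0.025 = 0.179; P(B=3 | A=2) = 0.103/0.179 = 0.57542.
P(A=4) = 0.120 + 0.090 + 0.111 + 0.012 = 0.333; P(B=3 | A=4) = 0.111/0.333 = 0.33333.
Difference = 0.2421.

0.2421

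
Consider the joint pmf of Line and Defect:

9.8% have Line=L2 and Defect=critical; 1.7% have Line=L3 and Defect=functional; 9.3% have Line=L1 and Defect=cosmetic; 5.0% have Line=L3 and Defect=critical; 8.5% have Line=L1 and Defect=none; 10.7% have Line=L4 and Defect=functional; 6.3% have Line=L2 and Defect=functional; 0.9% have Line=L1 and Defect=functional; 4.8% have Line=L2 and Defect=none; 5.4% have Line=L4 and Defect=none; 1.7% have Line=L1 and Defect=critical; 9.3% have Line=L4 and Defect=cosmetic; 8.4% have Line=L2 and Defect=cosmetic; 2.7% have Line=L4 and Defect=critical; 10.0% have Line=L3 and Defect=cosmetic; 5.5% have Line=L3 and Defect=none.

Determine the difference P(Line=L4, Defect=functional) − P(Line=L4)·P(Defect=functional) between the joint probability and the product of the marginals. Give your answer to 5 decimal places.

0.05192

P(Line=L4) = 0.054 + 0.093 + 0.107 + 0.027 = 0.281.
P(Defect=functional) = 0.009 + 0.063 + 0.017 + 0.107 = 0.196.
P(Line=L4, Defect=functional) − P(Line=L4)P(Defect=functional) = 0.107 − 0.281×0.196 = 0.05192.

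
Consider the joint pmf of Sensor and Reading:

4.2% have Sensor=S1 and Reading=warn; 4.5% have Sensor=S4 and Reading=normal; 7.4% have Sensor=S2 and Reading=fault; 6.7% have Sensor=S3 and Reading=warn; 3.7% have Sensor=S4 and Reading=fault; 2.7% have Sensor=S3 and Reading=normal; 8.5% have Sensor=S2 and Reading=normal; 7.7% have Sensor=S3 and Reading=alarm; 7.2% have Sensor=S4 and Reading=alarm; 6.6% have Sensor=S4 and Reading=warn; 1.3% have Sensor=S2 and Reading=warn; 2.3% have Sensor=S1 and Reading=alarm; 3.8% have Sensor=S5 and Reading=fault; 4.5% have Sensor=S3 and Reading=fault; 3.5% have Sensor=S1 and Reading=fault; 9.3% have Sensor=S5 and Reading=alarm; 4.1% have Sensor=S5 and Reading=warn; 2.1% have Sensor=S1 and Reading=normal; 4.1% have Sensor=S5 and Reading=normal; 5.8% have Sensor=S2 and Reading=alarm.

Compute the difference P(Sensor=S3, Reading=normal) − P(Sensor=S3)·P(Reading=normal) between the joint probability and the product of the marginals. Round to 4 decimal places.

-0.0203

P(Sensor=S3) = 0.027 + 0.067 + 0.077 + 0.045 = 0.216.
P(Reading=normal) = 0.021 + 0.085 + 0.027 + 0.045 + 0.041 = 0.219.
P(Sensor=S3, Reading=normal) − P(Sensor=S3)P(Reading=normal) = 0.027 − 0.216×0.219 = -0.0203.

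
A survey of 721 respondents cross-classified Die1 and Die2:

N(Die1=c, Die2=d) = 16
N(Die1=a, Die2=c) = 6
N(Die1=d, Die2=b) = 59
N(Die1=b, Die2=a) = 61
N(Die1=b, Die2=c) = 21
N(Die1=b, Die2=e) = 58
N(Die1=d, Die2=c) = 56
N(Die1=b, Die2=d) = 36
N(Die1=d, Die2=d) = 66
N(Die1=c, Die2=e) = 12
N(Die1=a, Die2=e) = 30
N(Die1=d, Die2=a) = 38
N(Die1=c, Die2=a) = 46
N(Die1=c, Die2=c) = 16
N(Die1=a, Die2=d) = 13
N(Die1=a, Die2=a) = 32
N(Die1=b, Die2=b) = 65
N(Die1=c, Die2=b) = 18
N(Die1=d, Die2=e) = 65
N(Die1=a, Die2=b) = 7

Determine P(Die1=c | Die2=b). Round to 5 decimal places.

Total with Die2=b: 7 + 65 + 18 + 59 = 149.
P(Die1=c | Die2=b) = 18/149 = 0.12081.

0.12081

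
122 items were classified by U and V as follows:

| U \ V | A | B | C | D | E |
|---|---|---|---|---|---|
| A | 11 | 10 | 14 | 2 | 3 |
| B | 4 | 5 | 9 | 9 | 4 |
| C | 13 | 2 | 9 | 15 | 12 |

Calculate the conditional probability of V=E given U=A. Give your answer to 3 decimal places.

0.075

Total with U=A: 11 + 10 + 14 + 2 + 3 = 40.
P(V=E | U=A) = 3/40 = 0.075.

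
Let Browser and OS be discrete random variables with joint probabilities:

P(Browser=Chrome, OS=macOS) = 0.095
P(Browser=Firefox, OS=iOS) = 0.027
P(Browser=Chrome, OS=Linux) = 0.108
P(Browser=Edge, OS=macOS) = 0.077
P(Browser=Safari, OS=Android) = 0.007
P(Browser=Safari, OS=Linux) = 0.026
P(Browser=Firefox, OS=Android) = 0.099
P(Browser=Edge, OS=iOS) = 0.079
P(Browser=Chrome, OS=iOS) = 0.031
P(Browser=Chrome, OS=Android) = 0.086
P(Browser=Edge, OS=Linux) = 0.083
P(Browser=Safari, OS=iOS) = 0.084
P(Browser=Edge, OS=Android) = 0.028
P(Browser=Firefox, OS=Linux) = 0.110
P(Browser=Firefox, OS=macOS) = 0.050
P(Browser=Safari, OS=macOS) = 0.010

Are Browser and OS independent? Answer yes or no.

P(Browser=Safari) = 0.127 and P(OS=iOS) = 0.221, so their product is 0.02807, but P(Browser=Safari, OS=iOS) = 0.084. Since these differ, Browser and OS are not independent.

no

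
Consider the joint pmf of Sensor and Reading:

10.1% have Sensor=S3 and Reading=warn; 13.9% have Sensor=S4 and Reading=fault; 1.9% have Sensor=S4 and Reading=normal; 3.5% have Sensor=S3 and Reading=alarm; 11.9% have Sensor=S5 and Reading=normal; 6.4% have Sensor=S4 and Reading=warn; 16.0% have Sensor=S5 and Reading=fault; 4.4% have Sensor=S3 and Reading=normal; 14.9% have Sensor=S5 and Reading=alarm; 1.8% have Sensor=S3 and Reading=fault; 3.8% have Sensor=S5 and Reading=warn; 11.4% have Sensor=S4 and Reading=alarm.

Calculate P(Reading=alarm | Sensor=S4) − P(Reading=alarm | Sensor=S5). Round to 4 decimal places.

P(Sensor=S4) = 0.019 + 0.064 + 0.114 + 0.139 = 0.336; P(Reading=alarm | Sensor=S4) = 0.114/0.336 = 0.33929.
P(Sensor=S5) = 0.119 + 0.038 + 0.149 + 0.160 = 0.466; P(Reading=alarm | Sensor=S5) = 0.149/0.466 = 0.31974.
Difference = 0.0195.

0.0195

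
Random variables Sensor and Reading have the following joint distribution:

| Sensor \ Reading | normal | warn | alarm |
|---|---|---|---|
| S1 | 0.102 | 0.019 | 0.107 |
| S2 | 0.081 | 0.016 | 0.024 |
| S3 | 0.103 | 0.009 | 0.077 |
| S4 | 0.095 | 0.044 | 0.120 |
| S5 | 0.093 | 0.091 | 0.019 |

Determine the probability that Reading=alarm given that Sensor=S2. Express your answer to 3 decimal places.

0.198

P(Sensor=S2) = 0.081 + 0.016 + 0.024 = 0.121.
P(Reading=alarm | Sensor=S2) = 0.024/0.121 = 0.198.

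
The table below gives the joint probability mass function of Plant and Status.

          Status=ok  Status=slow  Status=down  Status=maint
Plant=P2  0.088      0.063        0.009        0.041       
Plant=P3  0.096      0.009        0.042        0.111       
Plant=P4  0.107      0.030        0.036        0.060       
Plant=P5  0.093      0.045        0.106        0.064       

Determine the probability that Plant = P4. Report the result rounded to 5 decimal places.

P(Plant=P4) = 0.107 + 0.030 + 0.036 + 0.060 = 0.233.

0.23300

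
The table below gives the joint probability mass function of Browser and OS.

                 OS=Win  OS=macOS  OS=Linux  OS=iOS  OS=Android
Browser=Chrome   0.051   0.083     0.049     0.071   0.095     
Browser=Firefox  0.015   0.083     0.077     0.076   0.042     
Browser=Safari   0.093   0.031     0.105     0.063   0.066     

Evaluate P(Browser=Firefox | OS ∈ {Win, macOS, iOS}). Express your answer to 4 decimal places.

P(OS=Win) = 0.051 + 0.015 + 0.093 = 0.159.
P(OS=macOS) = 0.083 + 0.083 + 0.031 = 0.197.
P(OS=iOS) = 0.071 + 0.076 + 0.063 = 0.210.
P(OS ∈ {Win, macOS, iOS}) = 0.159 + 0.197 + 0.210 = 0.566; P(Browser=Firefox, OS ∈ {Win, macOS, iOS}) = 0.015 + 0.083 + 0.076 = 0.174.
P(Browser=Firefox | OS ∈ {Win, macOS, iOS}) = 0.174/0.566 = 0.3074.

0.3074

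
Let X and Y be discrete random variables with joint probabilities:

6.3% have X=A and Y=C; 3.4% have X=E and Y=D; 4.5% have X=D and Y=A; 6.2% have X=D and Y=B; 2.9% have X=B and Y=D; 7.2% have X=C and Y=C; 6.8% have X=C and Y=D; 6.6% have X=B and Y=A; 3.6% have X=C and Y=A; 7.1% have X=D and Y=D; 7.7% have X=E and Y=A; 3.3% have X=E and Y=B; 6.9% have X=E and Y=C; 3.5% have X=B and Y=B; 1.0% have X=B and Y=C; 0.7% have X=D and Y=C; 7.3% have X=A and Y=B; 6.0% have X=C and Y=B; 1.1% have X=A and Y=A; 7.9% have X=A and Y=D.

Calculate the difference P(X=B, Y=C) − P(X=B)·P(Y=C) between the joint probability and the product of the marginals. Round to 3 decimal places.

P(X=B) = 0.066 + 0.035 + 0.010 + 0.029 = 0.140.
P(Y=C) = 0.063 + 0.010 + 0.072 + 0.007 + 0.069 = 0.221.
P(X=B, Y=C) − P(X=B)P(Y=C) = 0.010 − 0.140×0.221 = -0.021.

-0.021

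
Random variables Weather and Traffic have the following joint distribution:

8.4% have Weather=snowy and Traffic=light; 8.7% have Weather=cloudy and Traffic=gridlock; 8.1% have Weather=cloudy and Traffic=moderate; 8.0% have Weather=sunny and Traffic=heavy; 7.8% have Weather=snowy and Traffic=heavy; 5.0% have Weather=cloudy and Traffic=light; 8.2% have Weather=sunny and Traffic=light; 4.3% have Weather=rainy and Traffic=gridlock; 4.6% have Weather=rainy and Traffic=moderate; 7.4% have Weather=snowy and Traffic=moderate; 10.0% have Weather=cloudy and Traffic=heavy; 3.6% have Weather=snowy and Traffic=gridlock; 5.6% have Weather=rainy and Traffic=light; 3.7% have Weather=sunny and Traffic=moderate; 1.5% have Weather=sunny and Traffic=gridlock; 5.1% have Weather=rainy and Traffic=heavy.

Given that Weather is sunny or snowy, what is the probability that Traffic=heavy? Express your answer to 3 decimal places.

P(Weather=sunny) = 0.082 + 0.037 + 0.080 + 0.015 = 0.214.
P(Weather=snowy) = 0.084 + 0.074 + 0.078 + 0.036 = 0.272.
P(Weather ∈ {sunny, snowy}) = 0.214 + 0.272 = 0.486; P(Traffic=heavy, Weather ∈ {sunny, snowy}) = 0.080 + 0.078 = 0.158.
P(Traffic=heavy | Weather ∈ {sunny, snowy}) = 0.158/0.486 = 0.325.

0.325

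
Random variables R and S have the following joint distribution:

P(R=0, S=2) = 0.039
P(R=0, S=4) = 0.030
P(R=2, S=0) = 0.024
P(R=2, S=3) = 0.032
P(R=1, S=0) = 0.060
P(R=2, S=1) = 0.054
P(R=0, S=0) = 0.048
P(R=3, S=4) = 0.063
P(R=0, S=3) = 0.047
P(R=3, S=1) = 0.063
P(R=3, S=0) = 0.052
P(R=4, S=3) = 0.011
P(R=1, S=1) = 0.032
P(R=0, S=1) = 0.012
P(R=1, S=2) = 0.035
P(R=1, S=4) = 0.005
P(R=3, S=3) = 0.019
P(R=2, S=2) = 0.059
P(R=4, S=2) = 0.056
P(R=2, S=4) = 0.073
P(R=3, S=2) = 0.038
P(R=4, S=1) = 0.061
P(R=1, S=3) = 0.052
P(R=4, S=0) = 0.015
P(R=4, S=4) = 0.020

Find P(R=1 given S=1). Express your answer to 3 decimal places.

0.144

P(S=1) = 0.012 + 0.032 + 0.054 + 0.063 + 0.061 = 0.222.
P(R=1 | S=1) = 0.032/0.222 = 0.144.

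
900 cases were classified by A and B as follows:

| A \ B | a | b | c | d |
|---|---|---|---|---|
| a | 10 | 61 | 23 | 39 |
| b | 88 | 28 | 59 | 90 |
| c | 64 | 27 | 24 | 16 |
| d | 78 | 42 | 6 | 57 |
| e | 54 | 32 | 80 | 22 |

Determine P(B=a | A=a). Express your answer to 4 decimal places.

Total with A=a: 10 + 61 + 23 + 39 = 133.
P(B=a | A=a) = 10/133 = 0.0752.

0.0752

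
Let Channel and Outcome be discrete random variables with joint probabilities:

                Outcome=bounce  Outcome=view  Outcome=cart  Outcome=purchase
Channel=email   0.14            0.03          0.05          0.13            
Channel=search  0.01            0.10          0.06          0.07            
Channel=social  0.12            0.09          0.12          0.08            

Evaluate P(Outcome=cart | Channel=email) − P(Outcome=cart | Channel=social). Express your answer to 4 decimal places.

P(Channel=email) = 0.14 + 0.03 + 0.05 + 0.13 = 0.35; P(Outcome=cart | Channel=email) = 0.05/0.35 = 0.14286.
P(Channel=social) = 0.12 + 0.09 + 0.12 + 0.08 = 0.41; P(Outcome=cart | Channel=social) = 0.12/0.41 = 0.29268.
Difference = -0.1498.

-0.1498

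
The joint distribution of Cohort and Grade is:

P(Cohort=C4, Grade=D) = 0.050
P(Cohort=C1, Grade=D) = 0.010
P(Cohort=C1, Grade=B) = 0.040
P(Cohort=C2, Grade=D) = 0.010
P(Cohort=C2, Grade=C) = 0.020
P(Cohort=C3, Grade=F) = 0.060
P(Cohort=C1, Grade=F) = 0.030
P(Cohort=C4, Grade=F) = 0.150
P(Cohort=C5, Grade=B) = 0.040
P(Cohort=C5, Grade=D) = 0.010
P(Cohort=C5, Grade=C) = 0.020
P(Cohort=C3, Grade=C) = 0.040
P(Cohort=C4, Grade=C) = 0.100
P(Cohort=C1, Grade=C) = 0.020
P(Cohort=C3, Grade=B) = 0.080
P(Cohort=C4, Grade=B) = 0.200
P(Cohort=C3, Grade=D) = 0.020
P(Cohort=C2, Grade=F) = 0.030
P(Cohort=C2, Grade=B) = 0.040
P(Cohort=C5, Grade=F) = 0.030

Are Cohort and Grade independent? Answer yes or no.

Every cell satisfies P(Cohort,Grade) = P(Cohort)·P(Grade). For instance P(Cohort=C5) = 0.100, P(Grade=D) = 0.100, and 0.100×0.100 = 0.010 matches the joint entry. So Cohort and Grade are independent.

yes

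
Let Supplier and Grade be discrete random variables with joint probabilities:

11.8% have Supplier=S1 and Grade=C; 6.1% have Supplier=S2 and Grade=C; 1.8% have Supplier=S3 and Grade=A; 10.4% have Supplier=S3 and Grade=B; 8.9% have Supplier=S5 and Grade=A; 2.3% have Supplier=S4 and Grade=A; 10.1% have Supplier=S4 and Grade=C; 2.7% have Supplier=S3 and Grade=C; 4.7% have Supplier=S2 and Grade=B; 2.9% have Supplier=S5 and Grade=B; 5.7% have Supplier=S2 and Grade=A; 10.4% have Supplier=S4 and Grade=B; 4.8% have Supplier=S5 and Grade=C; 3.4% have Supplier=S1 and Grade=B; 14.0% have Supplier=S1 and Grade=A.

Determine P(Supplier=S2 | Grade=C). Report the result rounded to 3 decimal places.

0.172

P(Grade=C) = 0.118 + 0.061 + 0.027 + 0.101 + 0.048 = 0.355.
P(Supplier=S2 | Grade=C) = 0.061/0.355 = 0.172.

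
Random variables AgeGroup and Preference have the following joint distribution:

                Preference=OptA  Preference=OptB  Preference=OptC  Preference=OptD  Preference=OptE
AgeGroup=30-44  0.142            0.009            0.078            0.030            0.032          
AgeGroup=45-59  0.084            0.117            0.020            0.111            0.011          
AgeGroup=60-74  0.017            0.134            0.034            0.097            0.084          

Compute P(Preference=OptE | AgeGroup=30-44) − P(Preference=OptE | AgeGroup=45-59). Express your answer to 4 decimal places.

0.0779

P(AgeGroup=30-44) = 0.142 + 0.009 + 0.078 + 0.030 + 0.032 = 0.291; P(Preference=OptE | AgeGroup=30-44) = 0.032/0.291 = 0.10997.
P(AgeGroup=45-59) = 0.084 + 0.117 + 0.020 + 0.111 + 0.011 = 0.343; P(Preference=OptE | AgeGroup=45-59) = 0.011/0.343 = 0.03207.
Difference = 0.0779.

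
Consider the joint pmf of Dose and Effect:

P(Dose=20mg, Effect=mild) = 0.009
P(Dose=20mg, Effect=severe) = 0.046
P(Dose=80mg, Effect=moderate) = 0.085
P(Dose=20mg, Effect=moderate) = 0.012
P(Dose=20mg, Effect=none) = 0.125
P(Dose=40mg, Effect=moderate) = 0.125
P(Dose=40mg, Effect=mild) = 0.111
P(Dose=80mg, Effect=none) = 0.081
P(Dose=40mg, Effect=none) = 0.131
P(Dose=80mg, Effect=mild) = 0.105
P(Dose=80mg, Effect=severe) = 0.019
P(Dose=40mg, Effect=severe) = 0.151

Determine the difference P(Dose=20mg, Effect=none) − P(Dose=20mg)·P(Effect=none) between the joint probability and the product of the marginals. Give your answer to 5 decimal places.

P(Dose=20mg) = 0.125 + 0.009 + 0.012 + 0.046 = 0.192.
P(Effect=none) = 0.125 + 0.131 + 0.081 = 0.337.
P(Dose=20mg, Effect=none) − P(Dose=20mg)P(Effect=none) = 0.125 − 0.192×0.337 = 0.06030.

0.06030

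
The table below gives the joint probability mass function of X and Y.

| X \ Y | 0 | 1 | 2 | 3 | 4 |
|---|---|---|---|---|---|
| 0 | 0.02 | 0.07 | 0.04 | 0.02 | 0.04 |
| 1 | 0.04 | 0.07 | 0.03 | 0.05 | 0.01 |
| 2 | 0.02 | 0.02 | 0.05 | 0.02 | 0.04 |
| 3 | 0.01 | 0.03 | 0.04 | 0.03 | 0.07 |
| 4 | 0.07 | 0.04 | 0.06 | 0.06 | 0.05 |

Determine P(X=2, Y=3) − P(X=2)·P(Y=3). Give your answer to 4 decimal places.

P(X=2) = 0.02 + 0.02 + 0.05 + 0.02 + 0.04 = 0.15.
P(Y=3) = 0.02 + 0.05 + 0.02 + 0.03 + 0.06 = 0.18.
P(X=2, Y=3) − P(X=2)P(Y=3) = 0.02 − 0.15×0.18 = -0.0070.

-0.0070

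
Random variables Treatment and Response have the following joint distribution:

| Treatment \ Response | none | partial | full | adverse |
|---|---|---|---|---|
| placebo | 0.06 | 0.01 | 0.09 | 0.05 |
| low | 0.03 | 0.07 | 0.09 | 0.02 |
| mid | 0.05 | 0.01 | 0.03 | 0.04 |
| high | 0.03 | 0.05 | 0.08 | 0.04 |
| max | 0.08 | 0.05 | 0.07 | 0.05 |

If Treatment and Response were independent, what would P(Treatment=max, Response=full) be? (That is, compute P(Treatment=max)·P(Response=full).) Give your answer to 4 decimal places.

P(Treatment=max) = 0.08 + 0.05 + 0.07 + 0.05 = 0.25.
P(Response=full) = 0.09 + 0.09 + 0.03 + 0.08 + 0.07 = 0.36.
Product: 0.25 × 0.36 = 0.0900.

0.0900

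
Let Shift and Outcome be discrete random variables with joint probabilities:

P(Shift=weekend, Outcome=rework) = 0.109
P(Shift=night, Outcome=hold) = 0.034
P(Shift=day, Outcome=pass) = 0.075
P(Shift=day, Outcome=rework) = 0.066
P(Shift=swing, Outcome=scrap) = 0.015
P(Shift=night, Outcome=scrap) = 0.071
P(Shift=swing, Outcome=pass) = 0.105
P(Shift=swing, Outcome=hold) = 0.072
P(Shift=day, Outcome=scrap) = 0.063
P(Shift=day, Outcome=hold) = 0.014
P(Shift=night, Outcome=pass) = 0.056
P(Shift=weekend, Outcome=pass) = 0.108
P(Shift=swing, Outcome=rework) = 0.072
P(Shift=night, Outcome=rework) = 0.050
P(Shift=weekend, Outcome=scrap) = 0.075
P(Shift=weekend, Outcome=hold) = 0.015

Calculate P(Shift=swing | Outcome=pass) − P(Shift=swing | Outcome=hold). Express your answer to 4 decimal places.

P(Outcome=pass) = 0.075 + 0.105 + 0.056 + 0.108 = 0.344; P(Shift=swing | Outcome=pass) = 0.105/0.344 = 0.30523.
P(Outcome=hold) = 0.014 + 0.072 + 0.034 + 0.015 = 0.135; P(Shift=swing | Outcome=hold) = 0.072/0.135 = 0.53333.
Difference = -0.2281.

-0.2281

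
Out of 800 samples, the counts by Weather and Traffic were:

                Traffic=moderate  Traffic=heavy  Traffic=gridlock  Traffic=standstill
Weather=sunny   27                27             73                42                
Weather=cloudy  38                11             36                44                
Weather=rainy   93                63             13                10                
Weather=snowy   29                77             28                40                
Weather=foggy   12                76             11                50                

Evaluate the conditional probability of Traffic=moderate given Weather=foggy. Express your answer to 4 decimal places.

Total with Weather=foggy: 12 + 76 + 11 + 50 = 149.
P(Traffic=moderate | Weather=foggy) = 12/149 = 0.0805.

0.0805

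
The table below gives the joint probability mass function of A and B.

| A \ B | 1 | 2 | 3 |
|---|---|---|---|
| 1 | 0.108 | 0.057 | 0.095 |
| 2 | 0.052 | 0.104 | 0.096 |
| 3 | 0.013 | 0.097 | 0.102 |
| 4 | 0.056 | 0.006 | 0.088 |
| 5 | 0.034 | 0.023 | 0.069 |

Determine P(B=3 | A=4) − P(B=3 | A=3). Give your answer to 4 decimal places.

0.1055

P(A=4) = 0.056 + 0.006 + 0.088 = 0.150; P(B=3 | A=4) = 0.088/0.150 = 0.58667.
P(A=3) = 0.013 + 0.097 + 0.102 = 0.212; P(B=3 | A=3) = 0.102/0.212 = 0.48113.
Difference = 0.1055.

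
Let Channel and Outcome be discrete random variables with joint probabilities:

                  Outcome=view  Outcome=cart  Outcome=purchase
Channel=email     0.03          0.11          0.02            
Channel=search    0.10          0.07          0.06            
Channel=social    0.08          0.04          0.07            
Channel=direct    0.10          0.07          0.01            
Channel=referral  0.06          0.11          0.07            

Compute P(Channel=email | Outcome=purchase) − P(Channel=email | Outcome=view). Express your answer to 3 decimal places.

0.006

P(Outcome=purchase) = 0.02 + 0.06 + 0.07 + 0.01 + 0.07 = 0.23; P(Channel=email | Outcome=purchase) = 0.02/0.23 = 0.0870.
P(Outcome=view) = 0.03 + 0.10 + 0.08 + 0.10 + 0.06 = 0.37; P(Channel=email | Outcome=view) = 0.03/0.37 = 0.0811.
Difference = 0.006.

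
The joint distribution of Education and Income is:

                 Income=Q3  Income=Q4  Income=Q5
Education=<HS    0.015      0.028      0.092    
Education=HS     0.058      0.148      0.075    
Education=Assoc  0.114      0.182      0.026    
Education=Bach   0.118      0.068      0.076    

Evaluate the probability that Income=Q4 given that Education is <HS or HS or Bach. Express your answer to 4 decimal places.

0.3599

P(Education=<HS) = 0.015 + 0.028 + 0.092 = 0.135.
P(Education=HS) = 0.058 + 0.148 + 0.075 = 0.281.
P(Education=Bach) = 0.118 + 0.068 + 0.076 = 0.262.
P(Education ∈ {<HS, HS, Bach}) = 0.135 + 0.281 + 0.262 = 0.678; P(Income=Q4, Education ∈ {<HS, HS, Bach}) = 0.028 + 0.148 + 0.068 = 0.244.
P(Income=Q4 | Education ∈ {<HS, HS, Bach}) = 0.244/0.678 = 0.3599.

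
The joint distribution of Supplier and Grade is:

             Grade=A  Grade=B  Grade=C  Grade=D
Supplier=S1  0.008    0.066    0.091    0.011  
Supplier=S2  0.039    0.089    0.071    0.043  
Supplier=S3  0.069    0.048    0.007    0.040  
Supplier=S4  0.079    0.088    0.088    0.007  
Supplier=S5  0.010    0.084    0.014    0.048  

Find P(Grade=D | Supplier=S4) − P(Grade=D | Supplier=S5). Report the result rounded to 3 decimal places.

P(Supplier=S4) = 0.079 + 0.088 + 0.088 + 0.007 = 0.262; P(Grade=D | Supplier=S4) = 0.007/0.262 = 0.0267.
P(Supplier=S5) = 0.010 + 0.084 + 0.014 + 0.048 = 0.156; P(Grade=D | Supplier=S5) = 0.048/0.156 = 0.3077.
Difference = -0.281.

-0.281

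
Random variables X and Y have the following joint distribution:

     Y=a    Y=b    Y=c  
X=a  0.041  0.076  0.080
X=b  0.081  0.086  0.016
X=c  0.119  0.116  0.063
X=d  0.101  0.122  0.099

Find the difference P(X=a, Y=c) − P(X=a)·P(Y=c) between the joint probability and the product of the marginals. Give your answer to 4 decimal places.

P(X=a) = 0.041 + 0.076 + 0.080 = 0.197.
P(Y=c) = 0.080 + 0.016 + 0.063 + 0.099 = 0.258.
P(X=a, Y=c) − P(X=a)P(Y=c) = 0.080 − 0.197×0.258 = 0.0292.

0.0292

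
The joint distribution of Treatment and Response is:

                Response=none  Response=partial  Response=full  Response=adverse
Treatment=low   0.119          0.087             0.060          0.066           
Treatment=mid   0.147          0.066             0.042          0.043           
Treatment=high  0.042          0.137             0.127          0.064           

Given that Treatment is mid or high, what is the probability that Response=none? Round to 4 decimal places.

P(Treatment=mid) = 0.147 + 0.066 + 0.042 + 0.043 = 0.298.
P(Treatment=high) = 0.042 + 0.137 + 0.127 + 0.064 = 0.370.
P(Treatment ∈ {mid, high}) = 0.298 + 0.370 = 0.668; P(Response=none, Treatment ∈ {mid, high}) = 0.147 + 0.042 = 0.189.
P(Response=none | Treatment ∈ {mid, high}) = 0.189/0.668 = 0.2829.

0.2829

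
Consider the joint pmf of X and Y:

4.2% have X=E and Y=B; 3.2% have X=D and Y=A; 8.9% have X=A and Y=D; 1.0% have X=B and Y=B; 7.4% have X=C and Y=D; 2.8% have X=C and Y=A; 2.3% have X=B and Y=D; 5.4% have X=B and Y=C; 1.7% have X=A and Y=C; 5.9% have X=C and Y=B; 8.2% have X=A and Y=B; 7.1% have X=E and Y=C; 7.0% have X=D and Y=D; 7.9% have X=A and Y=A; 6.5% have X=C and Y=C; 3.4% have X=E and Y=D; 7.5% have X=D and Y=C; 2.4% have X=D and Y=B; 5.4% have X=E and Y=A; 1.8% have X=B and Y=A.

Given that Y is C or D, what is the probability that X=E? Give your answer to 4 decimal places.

P(Y=C) = 0.017 + 0.054 + 0.065 + 0.075 + 0.071 = 0.282.
P(Y=D) = 0.089 + 0.023 + 0.074 + 0.070 + 0.034 = 0.290.
P(Y ∈ {C, D}) = 0.282 + 0.290 = 0.572; P(X=E, Y ∈ {C, D}) = 0.071 + 0.034 = 0.105.
P(X=E | Y ∈ {C, D}) = 0.105/0.572 = 0.1836.

0.1836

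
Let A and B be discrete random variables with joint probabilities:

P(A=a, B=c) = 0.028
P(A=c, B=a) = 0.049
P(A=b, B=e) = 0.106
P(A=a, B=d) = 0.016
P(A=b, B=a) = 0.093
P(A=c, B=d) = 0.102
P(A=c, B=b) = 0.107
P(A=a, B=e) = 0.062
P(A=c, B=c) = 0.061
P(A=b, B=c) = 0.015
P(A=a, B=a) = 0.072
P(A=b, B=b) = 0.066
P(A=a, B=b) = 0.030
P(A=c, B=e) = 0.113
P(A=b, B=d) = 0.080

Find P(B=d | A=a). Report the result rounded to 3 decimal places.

0.077

P(A=a) = 0.072 + 0.030 + 0.028 + 0.016 + 0.062 = 0.208.
P(B=d | A=a) = 0.016/0.208 = 0.077.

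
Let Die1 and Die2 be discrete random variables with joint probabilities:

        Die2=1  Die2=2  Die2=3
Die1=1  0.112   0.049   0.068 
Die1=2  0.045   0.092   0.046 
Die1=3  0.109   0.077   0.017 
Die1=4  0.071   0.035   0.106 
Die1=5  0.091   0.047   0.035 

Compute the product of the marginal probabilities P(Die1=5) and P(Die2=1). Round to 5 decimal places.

P(Die1=5) = 0.091 + 0.047 + 0.035 = 0.173.
P(Die2=1) = 0.112 + 0.045 + 0.109 + 0.071 + 0.091 = 0.428.
Product: 0.173 × 0.428 = 0.07404.

0.07404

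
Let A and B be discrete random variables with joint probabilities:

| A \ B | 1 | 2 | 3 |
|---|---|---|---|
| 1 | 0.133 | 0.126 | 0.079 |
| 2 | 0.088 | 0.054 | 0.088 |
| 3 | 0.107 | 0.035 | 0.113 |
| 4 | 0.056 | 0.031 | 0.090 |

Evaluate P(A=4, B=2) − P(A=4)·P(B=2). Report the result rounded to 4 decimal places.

-0.0125

P(A=4) = 0.056 + 0.031 + 0.090 = 0.177.
P(B=2) = 0.126 + 0.054 + 0.035 + 0.031 = 0.246.
P(A=4, B=2) − P(A=4)P(B=2) = 0.031 − 0.177×0.246 = -0.0125.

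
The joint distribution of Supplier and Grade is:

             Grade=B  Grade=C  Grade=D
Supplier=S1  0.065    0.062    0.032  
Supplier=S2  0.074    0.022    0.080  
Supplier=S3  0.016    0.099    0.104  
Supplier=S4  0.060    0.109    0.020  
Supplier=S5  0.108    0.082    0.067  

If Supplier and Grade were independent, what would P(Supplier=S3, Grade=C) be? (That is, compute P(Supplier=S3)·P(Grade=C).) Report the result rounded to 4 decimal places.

0.0819

P(Supplier=S3) = 0.016 + 0.099 + 0.104 = 0.219.
P(Grade=C) = 0.062 + 0.022 + 0.099 + 0.109 + 0.082 = 0.374.
Product: 0.219 × 0.374 = 0.0819.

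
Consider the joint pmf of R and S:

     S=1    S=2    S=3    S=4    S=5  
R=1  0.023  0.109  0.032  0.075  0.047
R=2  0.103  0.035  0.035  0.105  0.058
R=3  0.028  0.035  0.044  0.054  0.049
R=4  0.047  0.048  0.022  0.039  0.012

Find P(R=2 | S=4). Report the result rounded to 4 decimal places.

P(S=4) = 0.075 + 0.105 + 0.054 + 0.039 = 0.273.
P(R=2 | S=4) = 0.105/0.273 = 0.3846.

0.3846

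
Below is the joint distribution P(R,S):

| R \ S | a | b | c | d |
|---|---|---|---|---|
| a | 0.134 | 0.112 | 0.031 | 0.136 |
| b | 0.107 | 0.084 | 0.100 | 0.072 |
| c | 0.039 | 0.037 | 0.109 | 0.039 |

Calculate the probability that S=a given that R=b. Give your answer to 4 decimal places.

0.2948

P(R=b) = 0.107 + 0.084 + 0.100 + 0.072 = 0.363.
P(S=a | R=b) = 0.107/0.363 = 0.2948.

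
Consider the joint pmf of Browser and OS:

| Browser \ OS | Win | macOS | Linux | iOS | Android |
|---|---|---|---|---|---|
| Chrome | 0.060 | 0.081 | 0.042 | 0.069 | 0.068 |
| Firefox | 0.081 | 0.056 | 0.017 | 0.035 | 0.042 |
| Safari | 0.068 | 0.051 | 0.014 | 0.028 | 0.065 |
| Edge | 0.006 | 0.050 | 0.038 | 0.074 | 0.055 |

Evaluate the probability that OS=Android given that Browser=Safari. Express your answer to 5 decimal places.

P(Browser=Safari) = 0.068 + 0.051 + 0.014 + 0.028 + 0.065 = 0.226.
P(OS=Android | Browser=Safari) = 0.065/0.226 = 0.28761.

0.28761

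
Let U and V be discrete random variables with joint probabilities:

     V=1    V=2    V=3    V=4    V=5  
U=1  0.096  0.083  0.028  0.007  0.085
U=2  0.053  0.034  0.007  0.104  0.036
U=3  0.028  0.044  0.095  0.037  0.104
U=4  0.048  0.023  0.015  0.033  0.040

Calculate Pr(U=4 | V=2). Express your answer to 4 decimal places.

0.1250

P(V=2) = 0.083 + 0.034 + 0.044 + 0.023 = 0.184.
P(U=4 | V=2) = 0.023/0.184 = 0.1250.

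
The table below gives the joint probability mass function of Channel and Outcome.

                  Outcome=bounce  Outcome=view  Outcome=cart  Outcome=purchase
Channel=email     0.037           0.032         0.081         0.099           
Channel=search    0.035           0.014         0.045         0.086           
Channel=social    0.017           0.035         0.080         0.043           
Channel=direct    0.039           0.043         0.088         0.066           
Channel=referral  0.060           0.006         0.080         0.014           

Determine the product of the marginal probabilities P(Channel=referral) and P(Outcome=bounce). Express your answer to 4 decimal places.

P(Channel=referral) = 0.060 + 0.006 + 0.080 + 0.014 = 0.160.
P(Outcome=bounce) = 0.037 + 0.035 + 0.017 + 0.039 + 0.060 = 0.188.
Product: 0.160 × 0.188 = 0.0301.

0.0301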